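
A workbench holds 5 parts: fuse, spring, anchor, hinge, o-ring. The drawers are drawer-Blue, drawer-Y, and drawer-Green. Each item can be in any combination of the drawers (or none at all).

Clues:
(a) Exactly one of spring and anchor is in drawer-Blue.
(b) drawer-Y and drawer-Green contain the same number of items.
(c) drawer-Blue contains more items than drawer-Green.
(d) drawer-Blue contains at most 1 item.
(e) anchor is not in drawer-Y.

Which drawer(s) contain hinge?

hinge: none

From (e): anchor ∉ drawer-Y.
Suppose hinge ∈ drawer-Blue: no assignment then satisfies all the clues, so hinge ∉ drawer-Blue.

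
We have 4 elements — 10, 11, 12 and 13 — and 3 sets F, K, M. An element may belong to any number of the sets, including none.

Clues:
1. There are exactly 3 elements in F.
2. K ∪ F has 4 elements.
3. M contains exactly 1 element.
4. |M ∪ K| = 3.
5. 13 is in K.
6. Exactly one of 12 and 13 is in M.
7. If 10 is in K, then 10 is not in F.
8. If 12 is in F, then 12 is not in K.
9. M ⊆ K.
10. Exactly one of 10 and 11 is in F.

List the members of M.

M = {13}

From (5): 13 ∈ K.
Suppose 10 ∈ M: no assignment then satisfies all the clues, so 10 ∉ M.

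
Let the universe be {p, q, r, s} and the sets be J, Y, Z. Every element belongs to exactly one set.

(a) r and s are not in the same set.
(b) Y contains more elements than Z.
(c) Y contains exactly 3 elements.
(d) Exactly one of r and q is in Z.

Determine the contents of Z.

Z = {r}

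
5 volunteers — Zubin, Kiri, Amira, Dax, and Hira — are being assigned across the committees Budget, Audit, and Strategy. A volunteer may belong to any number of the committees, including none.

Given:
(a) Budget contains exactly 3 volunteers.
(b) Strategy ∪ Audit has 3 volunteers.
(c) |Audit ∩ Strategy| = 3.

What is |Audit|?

3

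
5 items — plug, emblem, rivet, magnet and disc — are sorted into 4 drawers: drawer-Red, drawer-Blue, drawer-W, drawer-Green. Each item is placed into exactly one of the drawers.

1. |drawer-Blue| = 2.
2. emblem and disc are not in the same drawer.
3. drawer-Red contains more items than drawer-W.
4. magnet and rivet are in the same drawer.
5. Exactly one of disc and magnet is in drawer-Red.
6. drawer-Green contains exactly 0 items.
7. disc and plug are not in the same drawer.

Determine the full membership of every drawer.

drawer-Red = {magnet, rivet}; drawer-Blue = {emblem, plug}; drawer-W = {disc}; drawer-Green = {}

(6): drawer-Green already has 0, so the rest are out.
Suppose plug ∈ drawer-Red: no assignment then satisfies all the clues, so plug ∉ drawer-Red.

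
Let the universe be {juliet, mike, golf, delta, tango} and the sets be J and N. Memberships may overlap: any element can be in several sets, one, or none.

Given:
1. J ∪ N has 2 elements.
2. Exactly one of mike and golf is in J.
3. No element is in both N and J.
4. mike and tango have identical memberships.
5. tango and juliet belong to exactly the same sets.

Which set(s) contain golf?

golf: J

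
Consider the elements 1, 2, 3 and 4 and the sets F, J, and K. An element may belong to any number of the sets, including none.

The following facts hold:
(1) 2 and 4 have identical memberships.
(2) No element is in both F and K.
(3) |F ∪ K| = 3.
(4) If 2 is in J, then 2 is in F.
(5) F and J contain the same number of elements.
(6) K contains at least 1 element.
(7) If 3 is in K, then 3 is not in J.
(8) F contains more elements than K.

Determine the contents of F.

F = {2, 4}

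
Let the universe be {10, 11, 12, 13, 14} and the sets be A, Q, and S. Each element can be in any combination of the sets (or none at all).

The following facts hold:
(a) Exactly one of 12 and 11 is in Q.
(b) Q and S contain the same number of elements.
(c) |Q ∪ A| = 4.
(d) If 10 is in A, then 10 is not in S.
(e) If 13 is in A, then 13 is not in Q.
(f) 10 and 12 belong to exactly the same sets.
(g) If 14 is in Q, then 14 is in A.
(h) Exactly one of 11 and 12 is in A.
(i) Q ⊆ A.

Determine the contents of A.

A = {10, 12, 13, 14}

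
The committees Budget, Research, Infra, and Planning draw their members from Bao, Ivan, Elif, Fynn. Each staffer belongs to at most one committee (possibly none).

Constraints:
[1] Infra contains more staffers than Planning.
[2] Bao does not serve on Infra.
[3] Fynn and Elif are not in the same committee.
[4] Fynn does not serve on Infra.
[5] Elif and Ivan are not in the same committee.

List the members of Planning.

Planning = {}

From (2): Bao ∉ Infra.
From (4): Fynn ∉ Infra.
Suppose Bao ∈ Planning: no assignment then satisfies all the clues, so Bao ∉ Planning.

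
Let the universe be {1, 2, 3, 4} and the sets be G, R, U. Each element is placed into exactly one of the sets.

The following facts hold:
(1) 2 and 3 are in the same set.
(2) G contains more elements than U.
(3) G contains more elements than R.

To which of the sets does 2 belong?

2: G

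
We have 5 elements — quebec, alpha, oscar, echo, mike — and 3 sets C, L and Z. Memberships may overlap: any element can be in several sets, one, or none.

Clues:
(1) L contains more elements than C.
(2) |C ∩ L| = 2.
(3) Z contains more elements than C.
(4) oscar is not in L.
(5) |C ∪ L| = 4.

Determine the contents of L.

L = {alpha, echo, mike, quebec}

From (4): oscar ∉ L.
Suppose quebec ∉ L: no assignment then satisfies all the clues, so quebec ∈ L.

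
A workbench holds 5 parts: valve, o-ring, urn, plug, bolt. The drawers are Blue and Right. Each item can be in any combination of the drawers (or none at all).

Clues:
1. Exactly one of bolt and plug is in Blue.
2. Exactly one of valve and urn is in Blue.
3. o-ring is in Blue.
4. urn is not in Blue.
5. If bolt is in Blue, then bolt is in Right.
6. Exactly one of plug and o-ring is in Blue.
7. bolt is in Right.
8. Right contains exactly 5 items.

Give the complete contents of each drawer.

From (3): o-ring ∈ Blue.
From (4): urn ∉ Blue.
From (7): bolt ∈ Right.
(2) (exactly one): valve ∈ Blue.
(6) (exactly one): plug ∉ Blue.
(8): only 5 candidates remain for Right, so all are in.
(1) (exactly one): bolt ∈ Blue.

Blue = {bolt, o-ring, valve}; Right = {bolt, o-ring, plug, urn, valve}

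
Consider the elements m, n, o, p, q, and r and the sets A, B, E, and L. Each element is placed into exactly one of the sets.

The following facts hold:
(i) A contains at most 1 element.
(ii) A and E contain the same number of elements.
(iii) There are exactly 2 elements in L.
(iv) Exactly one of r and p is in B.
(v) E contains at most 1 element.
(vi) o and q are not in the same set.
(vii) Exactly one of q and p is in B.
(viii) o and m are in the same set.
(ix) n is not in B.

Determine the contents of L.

L = {m, o}

From (ix): n ∉ B.
Suppose m ∉ L: no assignment then satisfies all the clues, so m ∈ L.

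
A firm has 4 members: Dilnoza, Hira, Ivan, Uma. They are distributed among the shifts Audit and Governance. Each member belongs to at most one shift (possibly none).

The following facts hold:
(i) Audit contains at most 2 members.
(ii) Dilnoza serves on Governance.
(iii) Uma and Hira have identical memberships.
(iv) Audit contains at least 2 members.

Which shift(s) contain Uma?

From (ii): Dilnoza ∈ Governance.
Suppose Uma ∉ Audit: no assignment then satisfies all the clues, so Uma ∈ Audit.

Uma: Audit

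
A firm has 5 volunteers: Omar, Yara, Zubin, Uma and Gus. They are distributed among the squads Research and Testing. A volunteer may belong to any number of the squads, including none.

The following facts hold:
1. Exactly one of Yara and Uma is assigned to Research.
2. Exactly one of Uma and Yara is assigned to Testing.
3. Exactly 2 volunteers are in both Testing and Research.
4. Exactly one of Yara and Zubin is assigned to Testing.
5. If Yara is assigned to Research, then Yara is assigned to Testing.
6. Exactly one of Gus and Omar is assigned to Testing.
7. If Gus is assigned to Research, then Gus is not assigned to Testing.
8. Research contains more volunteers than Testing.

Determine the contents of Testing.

Testing = {Omar, Yara}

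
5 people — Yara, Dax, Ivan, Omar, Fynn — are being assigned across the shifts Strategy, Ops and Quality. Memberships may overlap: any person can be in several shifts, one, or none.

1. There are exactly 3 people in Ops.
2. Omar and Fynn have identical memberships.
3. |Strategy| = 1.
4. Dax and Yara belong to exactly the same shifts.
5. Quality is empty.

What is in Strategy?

Strategy = {Ivan}

(5): Quality already has 0, so the rest are out.
Suppose Yara ∈ Strategy: no assignment then satisfies all the clues, so Yara ∉ Strategy.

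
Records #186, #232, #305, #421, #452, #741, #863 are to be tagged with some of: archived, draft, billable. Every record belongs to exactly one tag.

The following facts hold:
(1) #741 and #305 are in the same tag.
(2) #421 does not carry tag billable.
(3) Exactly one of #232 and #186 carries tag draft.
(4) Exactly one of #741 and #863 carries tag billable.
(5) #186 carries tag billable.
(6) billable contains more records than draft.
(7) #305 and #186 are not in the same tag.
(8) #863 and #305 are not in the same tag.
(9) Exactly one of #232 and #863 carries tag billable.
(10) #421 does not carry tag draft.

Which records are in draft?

From (2): #421 ∉ billable.
From (5): #186 ∈ billable.
From (10): #421 ∉ draft.
(3) (exactly one): #232 ∈ draft.
(7): #305 ∉ billable.
(9) (exactly one): #863 ∈ billable.
Only one tag left: #421 ∈ archived.
(1): #741 matches #305: #741 ∉ billable.
Suppose #305 ∈ draft: no assignment then satisfies all the clues, so #305 ∉ draft.

draft = {#232}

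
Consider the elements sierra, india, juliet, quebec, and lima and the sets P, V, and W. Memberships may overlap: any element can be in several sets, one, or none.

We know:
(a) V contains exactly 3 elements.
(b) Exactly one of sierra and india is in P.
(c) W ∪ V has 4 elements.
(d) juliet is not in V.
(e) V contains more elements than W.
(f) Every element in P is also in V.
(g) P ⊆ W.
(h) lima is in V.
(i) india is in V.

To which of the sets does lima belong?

From (d): juliet ∉ V.
From (h): lima ∈ V.
From (i): india ∈ V.
(f) contrapositive: juliet ∉ P.
Suppose lima ∈ P: no assignment then satisfies all the clues, so lima ∉ P.

lima: V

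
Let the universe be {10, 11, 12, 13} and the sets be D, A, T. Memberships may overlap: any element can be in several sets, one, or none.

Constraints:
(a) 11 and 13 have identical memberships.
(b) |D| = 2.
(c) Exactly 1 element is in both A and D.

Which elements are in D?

D = {10, 12}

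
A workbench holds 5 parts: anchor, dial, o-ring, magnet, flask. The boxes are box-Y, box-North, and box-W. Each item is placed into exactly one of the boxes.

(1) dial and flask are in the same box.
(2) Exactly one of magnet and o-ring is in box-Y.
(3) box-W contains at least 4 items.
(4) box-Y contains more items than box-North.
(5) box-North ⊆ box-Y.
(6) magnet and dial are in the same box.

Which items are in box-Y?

box-Y = {o-ring}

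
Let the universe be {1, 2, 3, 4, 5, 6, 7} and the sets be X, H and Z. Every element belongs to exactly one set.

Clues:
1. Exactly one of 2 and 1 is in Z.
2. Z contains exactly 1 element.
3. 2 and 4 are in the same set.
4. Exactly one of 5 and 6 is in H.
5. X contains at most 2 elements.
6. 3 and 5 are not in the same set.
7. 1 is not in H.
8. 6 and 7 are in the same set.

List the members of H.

H = {2, 3, 4, 6, 7}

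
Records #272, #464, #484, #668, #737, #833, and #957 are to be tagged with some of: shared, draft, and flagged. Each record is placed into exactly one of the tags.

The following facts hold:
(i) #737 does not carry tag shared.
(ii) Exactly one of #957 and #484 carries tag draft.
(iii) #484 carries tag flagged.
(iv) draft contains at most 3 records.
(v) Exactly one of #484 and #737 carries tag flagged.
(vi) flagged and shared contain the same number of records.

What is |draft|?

3

From (i): #737 ∉ shared.
From (iii): #484 ∈ flagged.
(ii) (exactly one): #957 ∈ draft.
(v) (exactly one): #737 ∉ flagged.
Only one tag left: #737 ∈ draft.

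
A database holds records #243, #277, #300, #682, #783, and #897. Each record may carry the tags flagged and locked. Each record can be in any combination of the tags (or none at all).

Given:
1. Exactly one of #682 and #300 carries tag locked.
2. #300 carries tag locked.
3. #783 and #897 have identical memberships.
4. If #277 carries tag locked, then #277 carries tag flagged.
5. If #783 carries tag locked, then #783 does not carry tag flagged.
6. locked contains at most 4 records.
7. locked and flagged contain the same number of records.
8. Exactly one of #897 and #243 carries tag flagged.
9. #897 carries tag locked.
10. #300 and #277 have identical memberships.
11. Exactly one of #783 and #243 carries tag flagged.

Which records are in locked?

From (2): #300 ∈ locked.
From (9): #897 ∈ locked.
(1) (exactly one): #682 ∉ locked.
(3): #783 matches #897: #783 ∈ locked.
(5): #783 ∉ flagged.
(10): #277 matches #300: #277 ∈ locked.
(11) (exactly one): #243 ∈ flagged.
(3): #897 matches #783: #897 ∉ flagged.
(4): #277 ∈ flagged.
(6): locked already has 4, so the rest are out.
(10): #300 matches #277: #300 ∈ flagged.

locked = {#277, #300, #783, #897}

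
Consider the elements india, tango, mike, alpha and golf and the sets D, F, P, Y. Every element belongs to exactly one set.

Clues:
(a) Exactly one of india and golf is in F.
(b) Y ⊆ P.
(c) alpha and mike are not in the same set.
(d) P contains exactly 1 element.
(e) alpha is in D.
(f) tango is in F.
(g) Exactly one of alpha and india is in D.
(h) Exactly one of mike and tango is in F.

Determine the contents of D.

From (e): alpha ∈ D.
From (f): tango ∈ F.
(c): mike ∉ D.
(g) (exactly one): india ∉ D.
(h) (exactly one): mike ∉ F.
Suppose golf ∉ D: no assignment then satisfies all the clues, so golf ∈ D.

D = {alpha, golf}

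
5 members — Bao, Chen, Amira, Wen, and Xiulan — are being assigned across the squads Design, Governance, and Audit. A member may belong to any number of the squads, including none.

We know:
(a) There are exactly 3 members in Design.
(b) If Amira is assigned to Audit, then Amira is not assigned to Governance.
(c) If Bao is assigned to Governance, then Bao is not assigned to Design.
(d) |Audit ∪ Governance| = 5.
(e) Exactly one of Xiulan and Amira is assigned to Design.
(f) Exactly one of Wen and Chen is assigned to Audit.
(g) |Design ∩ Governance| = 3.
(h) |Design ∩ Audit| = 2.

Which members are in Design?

Design = {Chen, Wen, Xiulan}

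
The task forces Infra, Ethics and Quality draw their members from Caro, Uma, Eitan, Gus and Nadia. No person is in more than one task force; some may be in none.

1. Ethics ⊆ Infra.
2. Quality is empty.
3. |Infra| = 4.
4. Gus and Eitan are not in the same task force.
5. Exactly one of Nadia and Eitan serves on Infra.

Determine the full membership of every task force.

Infra = {Caro, Gus, Nadia, Uma}; Ethics = {}; Quality = {}

(2): Quality already has 0, so the rest are out.
Suppose Caro ∉ Infra: no assignment then satisfies all the clues, so Caro ∈ Infra.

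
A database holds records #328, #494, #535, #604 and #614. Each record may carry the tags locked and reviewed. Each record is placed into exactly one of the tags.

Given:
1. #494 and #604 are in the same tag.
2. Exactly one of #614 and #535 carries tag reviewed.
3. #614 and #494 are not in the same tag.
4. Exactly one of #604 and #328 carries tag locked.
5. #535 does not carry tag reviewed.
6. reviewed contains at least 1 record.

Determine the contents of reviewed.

From (5): #535 ∉ reviewed.
(2) (exactly one): #614 ∈ reviewed.
(3): #494 ∉ reviewed.
Only one tag left: #494 ∈ locked.
Only one tag left: #535 ∈ locked.
(1): #604 matches #494: #604 ∈ locked.
(4) (exactly one): #328 ∉ locked.
Only one tag left: #328 ∈ reviewed.

reviewed = {#328, #614}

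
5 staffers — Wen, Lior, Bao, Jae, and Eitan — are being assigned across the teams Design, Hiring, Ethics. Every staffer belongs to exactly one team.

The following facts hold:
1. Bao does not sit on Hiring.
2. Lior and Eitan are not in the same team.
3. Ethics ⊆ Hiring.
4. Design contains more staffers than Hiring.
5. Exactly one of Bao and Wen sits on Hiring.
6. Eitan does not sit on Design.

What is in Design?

Design = {Bao, Jae, Lior}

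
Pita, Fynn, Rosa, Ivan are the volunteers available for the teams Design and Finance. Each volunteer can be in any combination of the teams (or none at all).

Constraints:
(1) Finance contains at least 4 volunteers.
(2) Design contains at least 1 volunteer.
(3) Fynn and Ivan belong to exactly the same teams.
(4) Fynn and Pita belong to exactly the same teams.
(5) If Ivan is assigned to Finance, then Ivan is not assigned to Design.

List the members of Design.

(1): only 4 candidates remain for Finance, so all are in.
(5): Ivan ∉ Design.
(3): Fynn matches Ivan: Fynn ∉ Design.
(4): Pita matches Fynn: Pita ∉ Design.
(2): only 1 candidates remain for Design, so all are in.

Design = {Rosa}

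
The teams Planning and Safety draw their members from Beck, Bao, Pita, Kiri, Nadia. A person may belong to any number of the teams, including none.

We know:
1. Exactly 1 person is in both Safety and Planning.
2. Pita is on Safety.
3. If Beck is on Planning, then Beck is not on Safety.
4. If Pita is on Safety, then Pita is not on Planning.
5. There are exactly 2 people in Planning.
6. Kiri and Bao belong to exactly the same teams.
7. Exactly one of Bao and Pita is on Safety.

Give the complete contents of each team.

Planning = {Beck, Nadia}; Safety = {Nadia, Pita}

From (2): Pita ∈ Safety.
(4): Pita ∉ Planning.
(7) (exactly one): Bao ∉ Safety.
(6): Kiri matches Bao: Kiri ∉ Safety.
Suppose Beck ∉ Planning: no assignment then satisfies all the clues, so Beck ∈ Planning.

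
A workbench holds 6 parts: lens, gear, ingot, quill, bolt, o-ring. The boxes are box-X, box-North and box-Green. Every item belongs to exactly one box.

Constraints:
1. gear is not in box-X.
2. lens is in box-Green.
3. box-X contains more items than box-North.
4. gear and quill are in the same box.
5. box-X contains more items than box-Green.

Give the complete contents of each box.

From (1): gear ∉ box-X.
From (2): lens ∈ box-Green.
(4): quill matches gear: quill ∉ box-X.
Suppose gear ∉ box-North: no assignment then satisfies all the clues, so gear ∈ box-North.

box-X = {bolt, ingot, o-ring}; box-North = {gear, quill}; box-Green = {lens}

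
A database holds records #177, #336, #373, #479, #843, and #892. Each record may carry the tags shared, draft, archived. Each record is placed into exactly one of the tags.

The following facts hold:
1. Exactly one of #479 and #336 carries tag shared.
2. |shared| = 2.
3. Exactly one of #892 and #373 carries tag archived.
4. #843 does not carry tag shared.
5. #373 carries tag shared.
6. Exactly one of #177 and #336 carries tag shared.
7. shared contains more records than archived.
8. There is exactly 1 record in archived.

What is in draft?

draft = {#177, #479, #843}

From (4): #843 ∉ shared.
From (5): #373 ∈ shared.
(3) (exactly one): #892 ∈ archived.
(8): archived already has 1, so the rest are out.
Only one tag left: #843 ∈ draft.
Suppose #177 ∉ draft: no assignment then satisfies all the clues, so #177 ∈ draft.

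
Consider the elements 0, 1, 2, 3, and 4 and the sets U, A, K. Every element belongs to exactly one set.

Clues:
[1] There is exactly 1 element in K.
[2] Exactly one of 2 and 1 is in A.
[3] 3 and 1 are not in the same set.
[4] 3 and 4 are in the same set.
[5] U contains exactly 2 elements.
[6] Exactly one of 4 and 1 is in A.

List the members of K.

K = {2}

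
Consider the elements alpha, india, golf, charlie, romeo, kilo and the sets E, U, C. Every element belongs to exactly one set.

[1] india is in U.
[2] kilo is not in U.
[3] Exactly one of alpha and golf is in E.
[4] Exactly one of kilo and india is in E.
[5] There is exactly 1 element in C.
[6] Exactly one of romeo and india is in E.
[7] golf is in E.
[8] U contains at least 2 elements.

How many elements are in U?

2

From (1): india ∈ U.
From (2): kilo ∉ U.
From (7): golf ∈ E.
(3) (exactly one): alpha ∉ E.
(4) (exactly one): kilo ∈ E.
(6) (exactly one): romeo ∈ E.
Suppose charlie ∈ E: no assignment then satisfies all the clues, so charlie ∉ E.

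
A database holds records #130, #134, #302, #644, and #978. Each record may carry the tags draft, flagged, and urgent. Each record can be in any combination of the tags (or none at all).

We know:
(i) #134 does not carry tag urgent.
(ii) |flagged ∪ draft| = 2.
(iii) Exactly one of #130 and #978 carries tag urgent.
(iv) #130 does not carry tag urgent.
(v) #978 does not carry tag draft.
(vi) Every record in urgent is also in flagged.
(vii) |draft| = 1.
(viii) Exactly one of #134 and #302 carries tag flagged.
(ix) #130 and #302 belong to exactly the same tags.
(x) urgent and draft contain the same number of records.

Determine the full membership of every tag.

draft = {#134}; flagged = {#134, #978}; urgent = {#978}

From (i): #134 ∉ urgent.
From (iv): #130 ∉ urgent.
From (v): #978 ∉ draft.
(iii) (exactly one): #978 ∈ urgent.
(vi) with #978 ∈ urgent: #978 ∈ flagged.
(ix): #302 matches #130: #302 ∉ urgent.
Suppose #130 ∈ draft: no assignment then satisfies all the clues, so #130 ∉ draft.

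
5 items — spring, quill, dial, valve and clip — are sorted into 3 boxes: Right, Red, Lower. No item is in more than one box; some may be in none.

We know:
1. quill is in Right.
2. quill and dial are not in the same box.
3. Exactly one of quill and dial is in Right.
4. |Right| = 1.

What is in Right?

From (1): quill ∈ Right.
(2): dial ∉ Right.
(4): Right already has 1, so the rest are out.

Right = {quill}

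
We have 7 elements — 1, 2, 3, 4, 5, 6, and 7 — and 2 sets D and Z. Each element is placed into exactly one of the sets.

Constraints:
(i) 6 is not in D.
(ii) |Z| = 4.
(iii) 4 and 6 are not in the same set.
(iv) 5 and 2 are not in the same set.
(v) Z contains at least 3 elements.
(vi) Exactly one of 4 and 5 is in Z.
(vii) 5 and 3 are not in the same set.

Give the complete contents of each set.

From (i): 6 ∉ D.
Only one set left: 6 ∈ Z.
(iii): 4 ∉ Z.
(vi) (exactly one): 5 ∈ Z.
(vii): 3 ∉ Z.
Only one set left: 3 ∈ D.
Only one set left: 4 ∈ D.
(iv): 2 ∉ Z.
Only one set left: 2 ∈ D.
(ii): only 4 candidates remain for Z, so all are in.

D = {2, 3, 4}; Z = {1, 5, 6, 7}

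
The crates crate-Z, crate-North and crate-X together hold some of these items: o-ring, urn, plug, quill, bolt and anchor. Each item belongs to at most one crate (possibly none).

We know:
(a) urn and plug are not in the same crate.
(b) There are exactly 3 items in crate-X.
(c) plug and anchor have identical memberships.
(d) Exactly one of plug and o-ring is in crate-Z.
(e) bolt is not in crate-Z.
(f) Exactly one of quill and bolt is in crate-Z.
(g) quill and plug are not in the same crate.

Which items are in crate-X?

crate-X = {anchor, bolt, plug}

From (e): bolt ∉ crate-Z.
(f) (exactly one): quill ∈ crate-Z.
(g): plug ∉ crate-Z.
(c): anchor matches plug: anchor ∉ crate-Z.
(d) (exactly one): o-ring ∈ crate-Z.
Suppose urn ∈ crate-X: no assignment then satisfies all the clues, so urn ∉ crate-X.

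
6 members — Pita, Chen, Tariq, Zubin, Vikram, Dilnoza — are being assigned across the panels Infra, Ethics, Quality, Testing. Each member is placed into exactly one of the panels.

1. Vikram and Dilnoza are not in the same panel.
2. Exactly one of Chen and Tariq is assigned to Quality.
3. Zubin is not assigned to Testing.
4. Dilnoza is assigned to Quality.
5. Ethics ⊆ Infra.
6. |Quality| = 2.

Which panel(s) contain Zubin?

From (3): Zubin ∉ Testing.
From (4): Dilnoza ∈ Quality.
(1): Vikram ∉ Quality.
Suppose Zubin ∉ Infra: no assignment then satisfies all the clues, so Zubin ∈ Infra.

Zubin: Infra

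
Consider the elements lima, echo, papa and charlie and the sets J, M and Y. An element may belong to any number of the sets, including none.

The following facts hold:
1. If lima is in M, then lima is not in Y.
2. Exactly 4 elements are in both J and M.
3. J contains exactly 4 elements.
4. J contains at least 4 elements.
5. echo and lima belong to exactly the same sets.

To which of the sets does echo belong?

echo: J, M

(3): only 4 candidates remain for J, so all are in.
Suppose echo ∉ M: no assignment then satisfies all the clues, so echo ∈ M.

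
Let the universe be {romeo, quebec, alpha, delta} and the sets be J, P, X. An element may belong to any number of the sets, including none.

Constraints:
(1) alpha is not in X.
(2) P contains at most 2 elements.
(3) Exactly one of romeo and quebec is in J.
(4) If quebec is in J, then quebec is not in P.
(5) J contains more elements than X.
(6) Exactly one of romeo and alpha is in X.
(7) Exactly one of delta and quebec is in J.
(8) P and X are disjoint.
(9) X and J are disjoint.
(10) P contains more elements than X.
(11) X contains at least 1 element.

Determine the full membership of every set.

J = {alpha, quebec}; P = {alpha, delta}; X = {romeo}

From (1): alpha ∉ X.
(6) (exactly one): romeo ∈ X.
(8) (disjoint): romeo ∉ P.
(9) (disjoint): romeo ∉ J.
(3) (exactly one): quebec ∈ J.
(4): quebec ∉ P.
(7) (exactly one): delta ∉ J.
(9) (disjoint): quebec ∉ X.
Suppose alpha ∉ J: no assignment then satisfies all the clues, so alpha ∈ J.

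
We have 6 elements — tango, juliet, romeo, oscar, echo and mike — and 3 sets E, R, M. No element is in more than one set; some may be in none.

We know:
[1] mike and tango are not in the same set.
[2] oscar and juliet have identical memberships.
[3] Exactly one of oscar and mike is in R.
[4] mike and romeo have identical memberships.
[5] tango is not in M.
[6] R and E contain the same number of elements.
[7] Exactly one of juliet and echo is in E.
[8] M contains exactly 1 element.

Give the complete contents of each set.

E = {juliet, oscar}; R = {mike, romeo}; M = {echo}

From (5): tango ∉ M.
Suppose tango ∈ E: no assignment then satisfies all the clues, so tango ∉ E.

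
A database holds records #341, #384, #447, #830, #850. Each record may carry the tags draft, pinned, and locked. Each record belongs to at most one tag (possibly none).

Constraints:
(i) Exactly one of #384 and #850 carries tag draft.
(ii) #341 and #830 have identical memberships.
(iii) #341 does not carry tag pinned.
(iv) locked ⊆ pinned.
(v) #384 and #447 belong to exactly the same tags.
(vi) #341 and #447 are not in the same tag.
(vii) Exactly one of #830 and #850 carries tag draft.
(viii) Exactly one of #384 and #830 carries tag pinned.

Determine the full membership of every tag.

draft = {#850}; pinned = {#384, #447}; locked = {}

From (iii): #341 ∉ pinned.
(ii): #830 matches #341: #830 ∉ pinned.
(iv) contrapositive: #341 ∉ locked.
(iv) contrapositive: #830 ∉ locked.
(viii) (exactly one): #384 ∈ pinned.
(i) (exactly one): #850 ∈ draft.
(v): #447 matches #384: #447 ∉ draft.
(v): #447 matches #384: #447 ∈ pinned.
(vii) (exactly one): #830 ∉ draft.
(ii): #341 matches #830: #341 ∉ draft.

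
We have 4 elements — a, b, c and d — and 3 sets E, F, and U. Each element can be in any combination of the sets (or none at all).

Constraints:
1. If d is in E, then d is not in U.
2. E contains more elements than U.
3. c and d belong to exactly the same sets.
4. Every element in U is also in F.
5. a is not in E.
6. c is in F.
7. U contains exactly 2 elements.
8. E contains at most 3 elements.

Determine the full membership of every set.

E = {b, c, d}; F = {a, b, c, d}; U = {a, b}

From (5): a ∉ E.
From (6): c ∈ F.
(3): d matches c: d ∈ F.
Suppose a ∉ F: no assignment then satisfies all the clues, so a ∈ F.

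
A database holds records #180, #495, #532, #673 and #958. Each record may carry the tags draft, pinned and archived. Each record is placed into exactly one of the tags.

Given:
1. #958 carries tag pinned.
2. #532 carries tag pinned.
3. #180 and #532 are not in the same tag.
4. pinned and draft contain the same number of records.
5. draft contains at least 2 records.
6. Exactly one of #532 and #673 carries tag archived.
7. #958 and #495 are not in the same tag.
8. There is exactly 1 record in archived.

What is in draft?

draft = {#180, #495}

From (1): #958 ∈ pinned.
From (2): #532 ∈ pinned.
(3): #180 ∉ pinned.
(6) (exactly one): #673 ∈ archived.
(7): #495 ∉ pinned.
(8): archived already has 1, so the rest are out.
Only one tag left: #180 ∈ draft.
Only one tag left: #495 ∈ draft.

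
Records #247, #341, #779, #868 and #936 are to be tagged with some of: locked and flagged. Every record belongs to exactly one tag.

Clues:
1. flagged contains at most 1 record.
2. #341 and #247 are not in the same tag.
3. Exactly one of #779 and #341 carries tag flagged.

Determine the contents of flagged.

flagged = {#341}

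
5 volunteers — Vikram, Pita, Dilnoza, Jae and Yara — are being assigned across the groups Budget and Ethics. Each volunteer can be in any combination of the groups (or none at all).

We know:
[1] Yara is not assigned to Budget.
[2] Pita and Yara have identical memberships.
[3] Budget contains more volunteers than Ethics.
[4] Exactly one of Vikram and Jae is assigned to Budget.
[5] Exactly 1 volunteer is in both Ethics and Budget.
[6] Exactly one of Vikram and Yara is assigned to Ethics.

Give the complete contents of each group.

Budget = {Dilnoza, Vikram}; Ethics = {Vikram}

From (1): Yara ∉ Budget.
(2): Pita matches Yara: Pita ∉ Budget.
Suppose Vikram ∉ Budget: no assignment then satisfies all the clues, so Vikram ∈ Budget.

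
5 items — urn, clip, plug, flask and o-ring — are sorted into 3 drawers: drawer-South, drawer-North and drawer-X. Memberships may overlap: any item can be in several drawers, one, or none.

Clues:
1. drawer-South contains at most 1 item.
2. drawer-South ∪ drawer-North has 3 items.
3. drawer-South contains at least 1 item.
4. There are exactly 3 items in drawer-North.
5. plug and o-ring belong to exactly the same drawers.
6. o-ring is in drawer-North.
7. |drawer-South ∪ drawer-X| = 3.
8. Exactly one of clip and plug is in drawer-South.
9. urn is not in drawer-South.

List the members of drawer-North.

drawer-North = {clip, o-ring, plug}

From (6): o-ring ∈ drawer-North.
From (9): urn ∉ drawer-South.
(5): plug matches o-ring: plug ∈ drawer-North.
Suppose urn ∈ drawer-North: no assignment then satisfies all the clues, so urn ∉ drawer-North.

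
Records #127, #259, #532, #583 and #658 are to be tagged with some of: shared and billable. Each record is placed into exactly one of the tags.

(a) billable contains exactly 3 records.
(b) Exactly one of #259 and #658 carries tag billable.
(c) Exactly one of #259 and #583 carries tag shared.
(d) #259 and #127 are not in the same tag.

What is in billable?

billable = {#127, #583, #658}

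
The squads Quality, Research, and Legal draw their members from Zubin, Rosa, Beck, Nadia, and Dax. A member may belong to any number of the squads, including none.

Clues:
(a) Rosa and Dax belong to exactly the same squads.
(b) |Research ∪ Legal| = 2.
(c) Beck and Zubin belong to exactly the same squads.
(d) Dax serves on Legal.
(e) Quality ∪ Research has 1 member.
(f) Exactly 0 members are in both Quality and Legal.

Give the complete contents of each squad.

Quality = {Nadia}; Research = {}; Legal = {Dax, Rosa}

From (d): Dax ∈ Legal.
(a): Rosa matches Dax: Rosa ∈ Legal.
Suppose Zubin ∈ Quality: no assignment then satisfies all the clues, so Zubin ∉ Quality.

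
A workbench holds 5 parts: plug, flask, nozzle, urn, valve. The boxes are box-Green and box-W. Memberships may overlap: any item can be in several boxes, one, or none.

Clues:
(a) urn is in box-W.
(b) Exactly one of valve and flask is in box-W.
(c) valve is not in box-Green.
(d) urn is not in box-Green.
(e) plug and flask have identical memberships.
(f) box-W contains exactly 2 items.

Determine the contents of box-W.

box-W = {urn, valve}

From (a): urn ∈ box-W.
From (c): valve ∉ box-Green.
From (d): urn ∉ box-Green.
Suppose plug ∈ box-W: no assignment then satisfies all the clues, so plug ∉ box-W.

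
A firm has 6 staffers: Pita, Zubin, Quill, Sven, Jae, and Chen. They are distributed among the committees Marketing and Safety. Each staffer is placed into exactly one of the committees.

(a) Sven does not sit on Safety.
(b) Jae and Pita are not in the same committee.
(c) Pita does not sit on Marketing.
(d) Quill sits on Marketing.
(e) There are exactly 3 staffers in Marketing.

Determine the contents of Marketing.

Marketing = {Jae, Quill, Sven}

From (a): Sven ∉ Safety.
From (c): Pita ∉ Marketing.
From (d): Quill ∈ Marketing.
Only one committee left: Pita ∈ Safety.
Only one committee left: Sven ∈ Marketing.
(b): Jae ∉ Safety.
Only one committee left: Jae ∈ Marketing.
(e): Marketing already has 3, so the rest are out.
Only one committee left: Zubin ∈ Safety.
Only one committee left: Chen ∈ Safety.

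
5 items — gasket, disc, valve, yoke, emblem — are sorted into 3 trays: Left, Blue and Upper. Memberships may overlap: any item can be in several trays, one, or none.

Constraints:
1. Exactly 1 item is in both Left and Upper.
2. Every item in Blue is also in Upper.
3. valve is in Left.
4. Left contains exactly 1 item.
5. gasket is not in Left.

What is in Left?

Left = {valve}

From (3): valve ∈ Left.
From (5): gasket ∉ Left.
(4): Left already has 1, so the rest are out.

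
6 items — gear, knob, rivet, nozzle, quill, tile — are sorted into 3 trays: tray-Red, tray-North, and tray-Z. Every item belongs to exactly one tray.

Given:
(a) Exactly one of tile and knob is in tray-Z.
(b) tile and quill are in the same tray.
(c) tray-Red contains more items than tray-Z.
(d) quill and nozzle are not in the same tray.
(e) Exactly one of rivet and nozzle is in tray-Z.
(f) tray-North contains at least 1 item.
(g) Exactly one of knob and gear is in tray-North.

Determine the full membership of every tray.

tray-Red = {quill, rivet, tile}; tray-North = {gear}; tray-Z = {knob, nozzle}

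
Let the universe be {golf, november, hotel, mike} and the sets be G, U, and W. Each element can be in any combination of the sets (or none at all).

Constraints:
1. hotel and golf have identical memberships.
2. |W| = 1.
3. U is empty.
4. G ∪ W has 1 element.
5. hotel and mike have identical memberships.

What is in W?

W = {november}

(3): U already has 0, so the rest are out.
Suppose golf ∈ W: no assignment then satisfies all the clues, so golf ∉ W.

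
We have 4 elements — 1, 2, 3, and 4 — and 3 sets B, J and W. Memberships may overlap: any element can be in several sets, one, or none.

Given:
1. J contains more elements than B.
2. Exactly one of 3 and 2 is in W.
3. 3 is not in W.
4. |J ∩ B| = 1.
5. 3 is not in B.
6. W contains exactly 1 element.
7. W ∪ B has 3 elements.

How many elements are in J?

3

From (3): 3 ∉ W.
From (5): 3 ∉ B.
(2) (exactly one): 2 ∈ W.
(6): W already has 1, so the rest are out.
Suppose 1 ∉ B: no assignment then satisfies all the clues, so 1 ∈ B.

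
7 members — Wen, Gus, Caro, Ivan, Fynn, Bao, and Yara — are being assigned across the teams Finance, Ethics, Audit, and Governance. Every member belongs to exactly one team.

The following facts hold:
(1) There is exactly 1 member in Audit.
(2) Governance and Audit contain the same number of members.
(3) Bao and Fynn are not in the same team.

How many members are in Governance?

1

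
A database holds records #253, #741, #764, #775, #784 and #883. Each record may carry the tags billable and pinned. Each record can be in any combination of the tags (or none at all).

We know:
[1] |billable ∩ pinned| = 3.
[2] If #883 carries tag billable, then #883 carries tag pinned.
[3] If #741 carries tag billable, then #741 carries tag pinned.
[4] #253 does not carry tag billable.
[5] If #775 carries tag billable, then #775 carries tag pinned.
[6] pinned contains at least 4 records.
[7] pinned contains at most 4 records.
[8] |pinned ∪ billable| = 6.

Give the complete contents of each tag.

billable = {#741, #764, #775, #784, #883}; pinned = {#253, #741, #775, #883}

From (4): #253 ∉ billable.
Suppose #253 ∉ pinned: no assignment then satisfies all the clues, so #253 ∈ pinned.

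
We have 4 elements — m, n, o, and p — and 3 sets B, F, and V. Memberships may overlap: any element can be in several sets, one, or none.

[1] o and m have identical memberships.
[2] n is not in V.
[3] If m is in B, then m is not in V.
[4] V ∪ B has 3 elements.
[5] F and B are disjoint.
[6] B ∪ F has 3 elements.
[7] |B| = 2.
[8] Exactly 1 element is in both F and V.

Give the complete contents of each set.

B = {m, o}; F = {p}; V = {p}

From (2): n ∉ V.
Suppose m ∉ B: no assignment then satisfies all the clues, so m ∈ B.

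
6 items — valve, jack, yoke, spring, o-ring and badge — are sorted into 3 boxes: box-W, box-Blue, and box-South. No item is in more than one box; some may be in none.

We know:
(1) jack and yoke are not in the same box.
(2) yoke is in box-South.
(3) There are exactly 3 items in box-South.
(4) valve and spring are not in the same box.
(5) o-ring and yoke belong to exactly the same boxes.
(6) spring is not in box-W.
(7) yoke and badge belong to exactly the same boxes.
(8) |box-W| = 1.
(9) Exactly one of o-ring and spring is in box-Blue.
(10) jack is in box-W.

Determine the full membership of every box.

From (2): yoke ∈ box-South.
From (6): spring ∉ box-W.
From (10): jack ∈ box-W.
(5): o-ring matches yoke: o-ring ∉ box-W.
(5): o-ring matches yoke: o-ring ∉ box-Blue.
(5): o-ring matches yoke: o-ring ∈ box-South.
(7): badge matches yoke: badge ∉ box-W.
(7): badge matches yoke: badge ∉ box-Blue.
(7): badge matches yoke: badge ∈ box-South.
(8): box-W already has 1, so the rest are out.
(9) (exactly one): spring ∈ box-Blue.
(4): valve ∉ box-Blue.

box-W = {jack}; box-Blue = {spring}; box-South = {badge, o-ring, yoke}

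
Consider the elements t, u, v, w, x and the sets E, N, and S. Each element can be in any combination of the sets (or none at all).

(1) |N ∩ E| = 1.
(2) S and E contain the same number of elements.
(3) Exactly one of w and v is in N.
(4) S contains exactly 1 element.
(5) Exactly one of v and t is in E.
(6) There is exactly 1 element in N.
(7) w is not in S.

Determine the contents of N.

N = {v}

From (7): w ∉ S.
Suppose t ∈ N: no assignment then satisfies all the clues, so t ∉ N.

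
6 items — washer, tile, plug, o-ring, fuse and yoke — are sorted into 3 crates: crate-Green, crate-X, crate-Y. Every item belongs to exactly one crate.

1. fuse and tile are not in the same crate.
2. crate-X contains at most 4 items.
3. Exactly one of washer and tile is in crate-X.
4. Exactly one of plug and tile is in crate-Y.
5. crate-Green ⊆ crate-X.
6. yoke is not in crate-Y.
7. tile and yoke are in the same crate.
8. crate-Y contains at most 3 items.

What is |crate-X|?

3

From (6): yoke ∉ crate-Y.
(7): tile matches yoke: tile ∉ crate-Y.
(4) (exactly one): plug ∈ crate-Y.
Suppose washer ∈ crate-Green: no assignment then satisfies all the clues, so washer ∉ crate-Green.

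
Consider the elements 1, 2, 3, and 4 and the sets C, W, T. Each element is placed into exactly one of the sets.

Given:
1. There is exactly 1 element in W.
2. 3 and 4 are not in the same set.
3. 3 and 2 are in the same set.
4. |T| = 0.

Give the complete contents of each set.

C = {1, 2, 3}; W = {4}; T = {}

(4): T already has 0, so the rest are out.
Suppose 1 ∉ C: no assignment then satisfies all the clues, so 1 ∈ C.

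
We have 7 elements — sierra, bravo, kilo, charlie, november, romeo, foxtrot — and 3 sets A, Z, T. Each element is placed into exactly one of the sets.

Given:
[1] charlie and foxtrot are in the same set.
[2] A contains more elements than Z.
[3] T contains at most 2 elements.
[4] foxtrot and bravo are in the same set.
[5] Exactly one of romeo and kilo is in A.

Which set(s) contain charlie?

charlie: A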